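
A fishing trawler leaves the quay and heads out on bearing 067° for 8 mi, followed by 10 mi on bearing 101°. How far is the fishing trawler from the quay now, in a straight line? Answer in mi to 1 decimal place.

17.2 mi

Leg 1 (067°, 8 mi): east 8 sin 67° = 7.36, north 8 cos 67° = 3.13
Leg 2 (101°, 10 mi): east 10 sin 101° = 9.82, north 10 cos 101° = -1.91
Net: 17.18 east, 1.22 north. Distance = √((17.18)² + (1.22)²) = 17.223 mi.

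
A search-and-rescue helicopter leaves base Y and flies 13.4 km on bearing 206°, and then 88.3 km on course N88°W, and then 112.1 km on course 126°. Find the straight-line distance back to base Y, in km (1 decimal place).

74.9 km

Leg 1 (206°, 13.4 km): east 13.4 sin 206° = -5.87, north 13.4 cos 206° = -12.04
Leg 2 (N88°W, 88.3 km): east 88.3 sin 272° = -88.25, north 88.3 cos 272° = 3.08
Leg 3 (126°, 112.1 km): east 112.1 sin 126° = 90.69, north 112.1 cos 126° = -65.89
Net: -3.43 east, -74.85 north. Distance = √((-3.43)² + (-74.85)²) = 74.931 km.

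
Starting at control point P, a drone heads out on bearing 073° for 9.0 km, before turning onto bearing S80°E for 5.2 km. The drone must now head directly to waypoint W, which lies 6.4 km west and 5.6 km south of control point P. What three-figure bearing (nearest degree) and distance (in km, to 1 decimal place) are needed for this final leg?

Leg 1 (073°, 9.0 km): east 9.0 sin 73° = 8.61, north 9.0 cos 73° = 2.63
Leg 2 (S80°E, 5.2 km): east 5.2 sin 100° = 5.12, north 5.2 cos 100° = -0.90
Current position: (13.73, 1.73). Target: (-6.4, -5.6). Remaining: Δeast = -20.13, Δnorth = -7.33.
Bearing = atan2(-20.13, -7.33) mod 360° = 249.99°; distance = √((-20.13)² + (-7.33)²) = 21.420 km.

250°, 21.4 km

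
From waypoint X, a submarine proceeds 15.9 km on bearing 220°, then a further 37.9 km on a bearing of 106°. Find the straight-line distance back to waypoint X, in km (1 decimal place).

34.6 km

Leg 1 (220°, 15.9 km): east 15.9 sin 220° = -10.22, north 15.9 cos 220° = -12.18
Leg 2 (106°, 37.9 km): east 37.9 sin 106° = 36.43, north 37.9 cos 106° = -10.45
Net: 26.21 east, -22.63 north. Distance = √((26.21)² + (-22.63)²) = 34.627 km.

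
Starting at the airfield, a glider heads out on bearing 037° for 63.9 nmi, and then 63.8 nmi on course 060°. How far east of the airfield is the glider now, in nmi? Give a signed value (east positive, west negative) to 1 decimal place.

Leg 1 (037°, 63.9 nmi): east 63.9 sin 37° = 38.46, north 63.9 cos 37° = 51.03
Leg 2 (060°, 63.8 nmi): east 63.8 sin 60° = 55.25, north 63.8 cos 60° = 31.90
Net east component: 93.71 nmi.

93.7 nmi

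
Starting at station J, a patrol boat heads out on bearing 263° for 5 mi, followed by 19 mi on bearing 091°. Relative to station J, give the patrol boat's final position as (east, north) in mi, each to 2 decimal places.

Leg 1 (263°, 5 mi): east 5 sin 263° = -4.96, north 5 cos 263° = -0.61
Leg 2 (091°, 19 mi): east 19 sin 91° = 19.00, north 19 cos 91° = -0.33
Summing: 14.03 mi east, -0.94 mi north → (14.03, -0.94).

(14.03, -0.94)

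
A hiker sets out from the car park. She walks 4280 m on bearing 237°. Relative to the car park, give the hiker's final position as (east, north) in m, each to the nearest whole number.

Leg 1 (237°, 4280 m): east 4280 sin 237° = -3589.51, north 4280 cos 237° = -2331.06
Summing: -3589.51 m east, -2331.06 m north → (-3590, -2331).

(-3590, -2331)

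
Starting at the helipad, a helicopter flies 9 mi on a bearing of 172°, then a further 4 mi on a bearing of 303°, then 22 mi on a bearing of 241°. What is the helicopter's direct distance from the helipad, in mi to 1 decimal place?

27.5 mi

Leg 1 (172°, 9 mi): east 9 sin 172° = 1.25, north 9 cos 172° = -8.91
Leg 2 (303°, 4 mi): east 4 sin 303° = -3.35, north 4 cos 303° = 2.18
Leg 3 (241°, 22 mi): east 22 sin 241° = -19.24, north 22 cos 241° = -10.67
Net: -21.34 east, -17.40 north. Distance = √((-21.34)² + (-17.40)²) = 27.537 mi.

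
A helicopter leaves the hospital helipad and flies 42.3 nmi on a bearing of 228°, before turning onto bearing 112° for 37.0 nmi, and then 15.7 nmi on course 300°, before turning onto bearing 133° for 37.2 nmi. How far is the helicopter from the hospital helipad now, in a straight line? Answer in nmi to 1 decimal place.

Leg 1 (228°, 42.3 nmi): east 42.3 sin 228° = -31.44, north 42.3 cos 228° = -28.30
Leg 2 (112°, 37.0 nmi): east 37.0 sin 112° = 34.31, north 37.0 cos 112° = -13.86
Leg 3 (300°, 15.7 nmi): east 15.7 sin 300° = -13.60, north 15.7 cos 300° = 7.85
Leg 4 (133°, 37.2 nmi): east 37.2 sin 133° = 27.21, north 37.2 cos 133° = -25.37
Net: 16.48 east, -59.69 north. Distance = √((16.48)² + (-59.69)²) = 61.919 nmi.

61.9 nmi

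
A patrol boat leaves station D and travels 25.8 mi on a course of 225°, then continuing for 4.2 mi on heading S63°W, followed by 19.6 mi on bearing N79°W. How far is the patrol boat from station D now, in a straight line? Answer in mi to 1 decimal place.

44.4 mi

Leg 1 (225°, 25.8 mi): east 25.8 sin 225° = -18.24, north 25.8 cos 225° = -18.24
Leg 2 (S63°W, 4.2 mi): east 4.2 sin 243° = -3.74, north 4.2 cos 243° = -1.91
Leg 3 (N79°W, 19.6 mi): east 19.6 sin 281° = -19.24, north 19.6 cos 281° = 3.74
Net: -41.23 east, -16.41 north. Distance = √((-41.23)² + (-16.41)²) = 44.372 mi.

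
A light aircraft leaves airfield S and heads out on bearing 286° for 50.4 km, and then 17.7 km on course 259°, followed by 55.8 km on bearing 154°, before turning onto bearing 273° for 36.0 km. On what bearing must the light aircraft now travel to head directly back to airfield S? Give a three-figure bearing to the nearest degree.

064°

Leg 1 (286°, 50.4 km): east 50.4 sin 286° = -48.45, north 50.4 cos 286° = 13.89
Leg 2 (259°, 17.7 km): east 17.7 sin 259° = -17.37, north 17.7 cos 259° = -3.38
Leg 3 (154°, 55.8 km): east 55.8 sin 154° = 24.46, north 55.8 cos 154° = -50.15
Leg 4 (273°, 36.0 km): east 36.0 sin 273° = -35.95, north 36.0 cos 273° = 1.88
Net displacement: -77.31 east, -37.75 north. Direction back to start is (77.31, 37.75): bearing = atan2(77.31, 37.75) mod 360° = 63.97° ≈ 064°.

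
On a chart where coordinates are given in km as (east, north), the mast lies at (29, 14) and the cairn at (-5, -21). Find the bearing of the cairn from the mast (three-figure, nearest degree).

224°

Δeast = -5 − 29 = -34.00; Δnorth = -21 − 14 = -35.00.
Bearing = atan2(Δeast, Δnorth) mod 360° = 224.17° ≈ 224°.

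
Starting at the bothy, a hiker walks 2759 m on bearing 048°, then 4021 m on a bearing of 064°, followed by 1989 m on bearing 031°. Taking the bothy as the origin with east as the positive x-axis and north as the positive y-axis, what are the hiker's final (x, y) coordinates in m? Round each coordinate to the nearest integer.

(6689, 5314)

Leg 1 (048°, 2759 m): east 2759 sin 48° = 2050.34, north 2759 cos 48° = 1846.13
Leg 2 (064°, 4021 m): east 4021 sin 64° = 3614.05, north 4021 cos 64° = 1762.69
Leg 3 (031°, 1989 m): east 1989 sin 31° = 1024.41, north 1989 cos 31° = 1704.91
Summing: 6688.80 m east, 5313.73 m north → (6689, 5314).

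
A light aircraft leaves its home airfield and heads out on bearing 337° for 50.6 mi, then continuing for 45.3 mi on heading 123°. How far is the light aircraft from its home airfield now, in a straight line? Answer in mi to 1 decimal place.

28.5 mi

Leg 1 (337°, 50.6 mi): east 50.6 sin 337° = -19.77, north 50.6 cos 337° = 46.58
Leg 2 (123°, 45.3 mi): east 45.3 sin 123° = 37.99, north 45.3 cos 123° = -24.67
Net: 18.22 east, 21.91 north. Distance = √((18.22)² + (21.91)²) = 28.493 mi.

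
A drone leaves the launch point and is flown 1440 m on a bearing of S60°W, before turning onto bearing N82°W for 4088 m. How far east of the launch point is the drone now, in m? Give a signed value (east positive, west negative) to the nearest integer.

-5295 m

Leg 1 (S60°W, 1440 m): east 1440 sin 240° = -1247.08, north 1440 cos 240° = -720.00
Leg 2 (N82°W, 4088 m): east 4088 sin 278° = -4048.22, north 4088 cos 278° = 568.94
Net east component: -5295.29 m.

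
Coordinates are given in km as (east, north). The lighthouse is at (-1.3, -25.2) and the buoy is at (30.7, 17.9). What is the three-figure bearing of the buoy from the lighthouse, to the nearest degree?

Δeast = 30.7 − -1.3 = 32.00; Δnorth = 17.9 − -25.2 = 43.10.
Bearing = atan2(Δeast, Δnorth) mod 360° = 36.59° ≈ 037°.

037°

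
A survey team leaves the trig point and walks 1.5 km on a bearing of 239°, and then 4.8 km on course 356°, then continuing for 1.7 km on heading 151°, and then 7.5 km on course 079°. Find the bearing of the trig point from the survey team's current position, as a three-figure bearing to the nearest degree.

239°

Leg 1 (239°, 1.5 km): east 1.5 sin 239° = -1.29, north 1.5 cos 239° = -0.77
Leg 2 (356°, 4.8 km): east 4.8 sin 356° = -0.33, north 4.8 cos 356° = 4.79
Leg 3 (151°, 1.7 km): east 1.7 sin 151° = 0.82, north 1.7 cos 151° = -1.49
Leg 4 (079°, 7.5 km): east 7.5 sin 79° = 7.36, north 7.5 cos 79° = 1.43
Net displacement: 6.57 east, 3.96 north. Direction back to start is (-6.57, -3.96): bearing = atan2(-6.57, -3.96) mod 360° = 238.90° ≈ 239°.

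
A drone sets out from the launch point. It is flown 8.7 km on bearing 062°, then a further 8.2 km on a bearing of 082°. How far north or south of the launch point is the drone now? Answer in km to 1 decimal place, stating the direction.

Leg 1 (062°, 8.7 km): east 8.7 sin 62° = 7.68, north 8.7 cos 62° = 4.08
Leg 2 (082°, 8.2 km): east 8.2 sin 82° = 8.12, north 8.2 cos 82° = 1.14
Net north component: 5.23 km.

5.2 km north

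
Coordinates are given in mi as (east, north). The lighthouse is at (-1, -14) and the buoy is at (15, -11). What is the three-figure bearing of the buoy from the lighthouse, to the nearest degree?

Δeast = 15 − -1 = 16.00; Δnorth = -11 − -14 = 3.00.
Bearing = atan2(Δeast, Δnorth) mod 360° = 79.38° ≈ 079°.

079°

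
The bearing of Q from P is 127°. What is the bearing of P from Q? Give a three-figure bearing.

307°

Back-bearing = 127° + 180° = 307°.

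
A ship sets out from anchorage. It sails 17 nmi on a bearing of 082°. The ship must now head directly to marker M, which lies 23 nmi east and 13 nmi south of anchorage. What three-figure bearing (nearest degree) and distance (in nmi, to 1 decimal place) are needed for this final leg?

158°, 16.6 nmi

Leg 1 (082°, 17 nmi): east 17 sin 82° = 16.83, north 17 cos 82° = 2.37
Current position: (16.83, 2.37). Target: (23, -13). Remaining: Δeast = 6.17, Δnorth = -15.37.
Bearing = atan2(6.17, -15.37) mod 360° = 158.14°; distance = √((6.17)² + (-15.37)²) = 16.557 nmi.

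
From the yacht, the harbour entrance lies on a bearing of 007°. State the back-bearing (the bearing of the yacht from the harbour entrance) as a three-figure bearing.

Back-bearing = 007° + 180° = 187°.

187°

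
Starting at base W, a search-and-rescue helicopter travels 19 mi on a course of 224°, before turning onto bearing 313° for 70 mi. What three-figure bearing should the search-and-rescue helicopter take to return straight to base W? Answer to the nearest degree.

118°

Leg 1 (224°, 19 mi): east 19 sin 224° = -13.20, north 19 cos 224° = -13.67
Leg 2 (313°, 70 mi): east 70 sin 313° = -51.19, north 70 cos 313° = 47.74
Net displacement: -64.39 east, 34.07 north. Direction back to start is (64.39, -34.07): bearing = atan2(64.39, -34.07) mod 360° = 117.88° ≈ 118°.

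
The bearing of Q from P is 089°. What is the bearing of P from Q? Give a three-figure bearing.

Back-bearing = 089° + 180° = 269°.

269°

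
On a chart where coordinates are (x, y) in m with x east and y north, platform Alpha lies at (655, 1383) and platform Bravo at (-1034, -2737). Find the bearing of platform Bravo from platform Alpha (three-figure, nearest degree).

Δeast = -1034 − 655 = -1689.00; Δnorth = -2737 − 1383 = -4120.00.
Bearing = atan2(Δeast, Δnorth) mod 360° = 202.29° ≈ 202°.

202°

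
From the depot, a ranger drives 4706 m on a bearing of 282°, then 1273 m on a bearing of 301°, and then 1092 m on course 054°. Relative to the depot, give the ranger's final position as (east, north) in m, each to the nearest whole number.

Leg 1 (282°, 4706 m): east 4706 sin 282° = -4603.16, north 4706 cos 282° = 978.43
Leg 2 (301°, 1273 m): east 1273 sin 301° = -1091.17, north 1273 cos 301° = 655.64
Leg 3 (054°, 1092 m): east 1092 sin 54° = 883.45, north 1092 cos 54° = 641.86
Summing: -4810.89 m east, 2275.94 m north → (-4811, 2276).

(-4811, 2276)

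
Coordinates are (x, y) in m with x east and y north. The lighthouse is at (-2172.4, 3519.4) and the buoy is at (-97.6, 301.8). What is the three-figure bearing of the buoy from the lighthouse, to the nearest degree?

Δeast = -97.6 − -2172.4 = 2074.80; Δnorth = 301.8 − 3519.4 = -3217.60.
Bearing = atan2(Δeast, Δnorth) mod 360° = 147.18° ≈ 147°.

147°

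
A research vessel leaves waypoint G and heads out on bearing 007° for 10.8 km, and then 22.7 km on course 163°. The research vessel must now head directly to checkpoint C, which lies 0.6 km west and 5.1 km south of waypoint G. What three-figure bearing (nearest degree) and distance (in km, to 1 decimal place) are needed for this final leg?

305°, 10.4 km

Leg 1 (007°, 10.8 km): east 10.8 sin 7° = 1.32, north 10.8 cos 7° = 10.72
Leg 2 (163°, 22.7 km): east 22.7 sin 163° = 6.64, north 22.7 cos 163° = -21.71
Current position: (7.95, -10.99). Target: (-0.6, -5.1). Remaining: Δeast = -8.55, Δnorth = 5.89.
Bearing = atan2(-8.55, 5.89) mod 360° = 304.55°; distance = √((-8.55)² + (5.89)²) = 10.384 km.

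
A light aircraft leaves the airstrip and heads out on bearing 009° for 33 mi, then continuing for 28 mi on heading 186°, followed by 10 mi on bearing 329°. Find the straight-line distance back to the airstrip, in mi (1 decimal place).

Leg 1 (009°, 33 mi): east 33 sin 9° = 5.16, north 33 cos 9° = 32.59
Leg 2 (186°, 28 mi): east 28 sin 186° = -2.93, north 28 cos 186° = -27.85
Leg 3 (329°, 10 mi): east 10 sin 329° = -5.15, north 10 cos 329° = 8.57
Net: -2.91 east, 13.32 north. Distance = √((-2.91)² + (13.32)²) = 13.634 mi.

13.6 mi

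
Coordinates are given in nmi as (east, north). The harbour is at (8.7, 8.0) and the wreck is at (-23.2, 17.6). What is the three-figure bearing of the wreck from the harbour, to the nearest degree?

Δeast = -23.2 − 8.7 = -31.90; Δnorth = 17.6 − 8.0 = 9.60.
Bearing = atan2(Δeast, Δnorth) mod 360° = 286.75° ≈ 287°.

287°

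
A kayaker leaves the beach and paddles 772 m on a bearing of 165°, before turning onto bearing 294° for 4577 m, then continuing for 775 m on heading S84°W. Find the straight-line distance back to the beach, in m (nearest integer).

Leg 1 (165°, 772 m): east 772 sin 165° = 199.81, north 772 cos 165° = -745.69
Leg 2 (294°, 4577 m): east 4577 sin 294° = -4181.30, north 4577 cos 294° = 1861.63
Leg 3 (S84°W, 775 m): east 775 sin 264° = -770.75, north 775 cos 264° = -81.01
Net: -4752.24 east, 1034.93 north. Distance = √((-4752.24)² + (1034.93)²) = 4863.630 m.

4864 m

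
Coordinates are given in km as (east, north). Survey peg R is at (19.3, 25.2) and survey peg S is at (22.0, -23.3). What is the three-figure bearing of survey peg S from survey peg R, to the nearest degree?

Δeast = 22.0 − 19.3 = 2.70; Δnorth = -23.3 − 25.2 = -48.50.
Bearing = atan2(Δeast, Δnorth) mod 360° = 176.81° ≈ 177°.

177°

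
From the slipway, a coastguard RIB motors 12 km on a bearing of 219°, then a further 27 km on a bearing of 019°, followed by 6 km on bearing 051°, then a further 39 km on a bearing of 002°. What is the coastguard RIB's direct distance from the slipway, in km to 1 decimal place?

Leg 1 (219°, 12 km): east 12 sin 219° = -7.55, north 12 cos 219° = -9.33
Leg 2 (019°, 27 km): east 27 sin 19° = 8.79, north 27 cos 19° = 25.53
Leg 3 (051°, 6 km): east 6 sin 51° = 4.66, north 6 cos 51° = 3.78
Leg 4 (002°, 39 km): east 39 sin 2° = 1.36, north 39 cos 2° = 38.98
Net: 7.26 east, 58.96 north. Distance = √((7.26)² + (58.96)²) = 59.401 km.

59.4 km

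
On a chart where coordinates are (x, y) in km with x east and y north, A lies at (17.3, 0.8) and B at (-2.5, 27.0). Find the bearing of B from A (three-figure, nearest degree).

323°

Δeast = -2.5 − 17.3 = -19.80; Δnorth = 27.0 − 0.8 = 26.20.
Bearing = atan2(Δeast, Δnorth) mod 360° = 322.92° ≈ 323°.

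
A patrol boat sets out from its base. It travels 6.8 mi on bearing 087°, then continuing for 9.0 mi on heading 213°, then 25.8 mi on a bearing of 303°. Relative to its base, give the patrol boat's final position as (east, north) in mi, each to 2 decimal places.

(-19.75, 6.86)

Leg 1 (087°, 6.8 mi): east 6.8 sin 87° = 6.79, north 6.8 cos 87° = 0.36
Leg 2 (213°, 9.0 mi): east 9.0 sin 213° = -4.90, north 9.0 cos 213° = -7.55
Leg 3 (303°, 25.8 mi): east 25.8 sin 303° = -21.64, north 25.8 cos 303° = 14.05
Summing: -19.75 mi east, 6.86 mi north → (-19.75, 6.86).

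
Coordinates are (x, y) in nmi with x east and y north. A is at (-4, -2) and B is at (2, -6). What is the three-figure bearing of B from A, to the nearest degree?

Δeast = 2 − -4 = 6.00; Δnorth = -6 − -2 = -4.00.
Bearing = atan2(Δeast, Δnorth) mod 360° = 123.69° ≈ 124°.

124°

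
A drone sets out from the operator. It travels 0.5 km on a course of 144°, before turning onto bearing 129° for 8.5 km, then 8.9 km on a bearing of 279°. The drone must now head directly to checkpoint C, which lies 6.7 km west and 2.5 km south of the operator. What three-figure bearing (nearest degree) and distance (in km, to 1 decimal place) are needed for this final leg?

291°, 5.2 km

Leg 1 (144°, 0.5 km): east 0.5 sin 144° = 0.29, north 0.5 cos 144° = -0.40
Leg 2 (129°, 8.5 km): east 8.5 sin 129° = 6.61, north 8.5 cos 129° = -5.35
Leg 3 (279°, 8.9 km): east 8.9 sin 279° = -8.79, north 8.9 cos 279° = 1.39
Current position: (-1.89, -4.36). Target: (-6.7, -2.5). Remaining: Δeast = -4.81, Δnorth = 1.86.
Bearing = atan2(-4.81, 1.86) mod 360° = 291.16°; distance = √((-4.81)² + (1.86)²) = 5.157 km.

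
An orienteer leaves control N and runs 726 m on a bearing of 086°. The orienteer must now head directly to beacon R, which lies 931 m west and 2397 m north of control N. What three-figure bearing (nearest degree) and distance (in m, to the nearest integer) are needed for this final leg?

Leg 1 (086°, 726 m): east 726 sin 86° = 724.23, north 726 cos 86° = 50.64
Current position: (724.23, 50.64). Target: (-931, 2397). Remaining: Δeast = -1655.23, Δnorth = 2346.36.
Bearing = atan2(-1655.23, 2346.36) mod 360° = 324.80°; distance = √((-1655.23)² + (2346.36)²) = 2871.442 m.

325°, 2871 m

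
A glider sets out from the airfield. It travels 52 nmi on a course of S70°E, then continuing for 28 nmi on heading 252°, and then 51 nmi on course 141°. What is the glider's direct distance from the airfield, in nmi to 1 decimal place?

85.5 nmi

Leg 1 (S70°E, 52 nmi): east 52 sin 110° = 48.86, north 52 cos 110° = -17.79
Leg 2 (252°, 28 nmi): east 28 sin 252° = -26.63, north 28 cos 252° = -8.65
Leg 3 (141°, 51 nmi): east 51 sin 141° = 32.10, north 51 cos 141° = -39.63
Net: 54.33 east, -66.07 north. Distance = √((54.33)² + (-66.07)²) = 85.541 nmi.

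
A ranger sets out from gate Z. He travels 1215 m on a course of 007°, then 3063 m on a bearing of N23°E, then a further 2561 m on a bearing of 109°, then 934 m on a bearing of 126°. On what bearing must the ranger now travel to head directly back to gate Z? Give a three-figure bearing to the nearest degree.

Leg 1 (007°, 1215 m): east 1215 sin 7° = 148.07, north 1215 cos 7° = 1205.94
Leg 2 (N23°E, 3063 m): east 3063 sin 23° = 1196.81, north 3063 cos 23° = 2819.51
Leg 3 (109°, 2561 m): east 2561 sin 109° = 2421.47, north 2561 cos 109° = -833.78
Leg 4 (126°, 934 m): east 934 sin 126° = 755.62, north 934 cos 126° = -548.99
Net displacement: 4521.98 east, 2642.68 north. Direction back to start is (-4521.98, -2642.68): bearing = atan2(-4521.98, -2642.68) mod 360° = 239.70° ≈ 240°.

240°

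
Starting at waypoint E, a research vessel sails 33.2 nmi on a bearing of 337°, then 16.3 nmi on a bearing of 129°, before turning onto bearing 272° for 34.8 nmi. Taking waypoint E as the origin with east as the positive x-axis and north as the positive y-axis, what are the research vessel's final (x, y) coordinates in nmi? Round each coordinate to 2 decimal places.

Leg 1 (337°, 33.2 nmi): east 33.2 sin 337° = -12.97, north 33.2 cos 337° = 30.56
Leg 2 (129°, 16.3 nmi): east 16.3 sin 129° = 12.67, north 16.3 cos 129° = -10.26
Leg 3 (272°, 34.8 nmi): east 34.8 sin 272° = -34.78, north 34.8 cos 272° = 1.21
Summing: -35.08 nmi east, 21.52 nmi north → (-35.08, 21.52).

(-35.08, 21.52)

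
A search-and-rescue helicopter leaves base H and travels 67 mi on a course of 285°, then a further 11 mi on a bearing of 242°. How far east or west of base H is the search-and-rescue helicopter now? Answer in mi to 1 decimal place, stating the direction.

74.4 mi west

Leg 1 (285°, 67 mi): east 67 sin 285° = -64.72, north 67 cos 285° = 17.34
Leg 2 (242°, 11 mi): east 11 sin 242° = -9.71, north 11 cos 242° = -5.16
Net east component: -74.43 mi.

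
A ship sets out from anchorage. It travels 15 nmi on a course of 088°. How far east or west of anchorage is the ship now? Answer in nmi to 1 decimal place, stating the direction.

15.0 nmi east

Leg 1 (088°, 15 nmi): east 15 sin 88° = 14.99, north 15 cos 88° = 0.52
Net east component: 14.99 nmi.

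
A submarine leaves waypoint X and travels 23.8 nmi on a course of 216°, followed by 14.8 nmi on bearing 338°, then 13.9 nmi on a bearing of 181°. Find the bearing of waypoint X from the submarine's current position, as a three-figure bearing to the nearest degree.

046°

Leg 1 (216°, 23.8 nmi): east 23.8 sin 216° = -13.99, north 23.8 cos 216° = -19.25
Leg 2 (338°, 14.8 nmi): east 14.8 sin 338° = -5.54, north 14.8 cos 338° = 13.72
Leg 3 (181°, 13.9 nmi): east 13.9 sin 181° = -0.24, north 13.9 cos 181° = -13.90
Net displacement: -19.78 east, -19.43 north. Direction back to start is (19.78, 19.43): bearing = atan2(19.78, 19.43) mod 360° = 45.51° ≈ 046°.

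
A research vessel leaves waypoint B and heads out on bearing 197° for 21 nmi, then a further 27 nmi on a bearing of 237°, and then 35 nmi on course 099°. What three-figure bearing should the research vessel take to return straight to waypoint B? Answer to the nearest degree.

352°

Leg 1 (197°, 21 nmi): east 21 sin 197° = -6.14, north 21 cos 197° = -20.08
Leg 2 (237°, 27 nmi): east 27 sin 237° = -22.64, north 27 cos 237° = -14.71
Leg 3 (099°, 35 nmi): east 35 sin 99° = 34.57, north 35 cos 99° = -5.48
Net displacement: 5.79 east, -40.26 north. Direction back to start is (-5.79, 40.26): bearing = atan2(-5.79, 40.26) mod 360° = 351.82° ≈ 352°.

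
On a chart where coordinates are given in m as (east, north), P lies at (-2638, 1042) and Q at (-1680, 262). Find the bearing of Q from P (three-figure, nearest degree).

129°

Δeast = -1680 − -2638 = 958.00; Δnorth = 262 − 1042 = -780.00.
Bearing = atan2(Δeast, Δnorth) mod 360° = 129.15° ≈ 129°.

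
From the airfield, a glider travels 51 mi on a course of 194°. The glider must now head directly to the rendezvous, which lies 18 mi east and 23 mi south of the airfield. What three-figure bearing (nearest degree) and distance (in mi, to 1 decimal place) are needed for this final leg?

049°, 40.3 mi

Leg 1 (194°, 51 mi): east 51 sin 194° = -12.34, north 51 cos 194° = -49.49
Current position: (-12.34, -49.49). Target: (18, -23). Remaining: Δeast = 30.34, Δnorth = 26.49.
Bearing = atan2(30.34, 26.49) mod 360° = 48.88°; distance = √((30.34)² + (26.49)²) = 40.272 mi.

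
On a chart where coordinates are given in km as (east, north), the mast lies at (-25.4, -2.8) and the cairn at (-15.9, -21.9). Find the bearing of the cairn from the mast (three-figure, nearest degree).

Δeast = -15.9 − -25.4 = 9.50; Δnorth = -21.9 − -2.8 = -19.10.
Bearing = atan2(Δeast, Δnorth) mod 360° = 153.56° ≈ 154°.

154°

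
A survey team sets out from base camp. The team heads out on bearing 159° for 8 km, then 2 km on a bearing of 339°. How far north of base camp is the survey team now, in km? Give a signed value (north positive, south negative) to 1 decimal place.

-5.6 km

Leg 1 (159°, 8 km): east 8 sin 159° = 2.87, north 8 cos 159° = -7.47
Leg 2 (339°, 2 km): east 2 sin 339° = -0.72, north 2 cos 339° = 1.87
Net north component: -5.60 km.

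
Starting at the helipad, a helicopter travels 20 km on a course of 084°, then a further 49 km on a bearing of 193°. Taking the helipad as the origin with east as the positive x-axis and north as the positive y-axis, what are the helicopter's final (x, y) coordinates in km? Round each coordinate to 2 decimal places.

Leg 1 (084°, 20 km): east 20 sin 84° = 19.89, north 20 cos 84° = 2.09
Leg 2 (193°, 49 km): east 49 sin 193° = -11.02, north 49 cos 193° = -47.74
Summing: 8.87 km east, -45.65 km north → (8.87, -45.65).

(8.87, -45.65)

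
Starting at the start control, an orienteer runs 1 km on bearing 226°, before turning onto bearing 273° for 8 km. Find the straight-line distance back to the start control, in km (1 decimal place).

Leg 1 (226°, 1 km): east 1 sin 226° = -0.72, north 1 cos 226° = -0.69
Leg 2 (273°, 8 km): east 8 sin 273° = -7.99, north 8 cos 273° = 0.42
Net: -8.71 east, -0.28 north. Distance = √((-8.71)² + (-0.28)²) = 8.713 km.

8.7 km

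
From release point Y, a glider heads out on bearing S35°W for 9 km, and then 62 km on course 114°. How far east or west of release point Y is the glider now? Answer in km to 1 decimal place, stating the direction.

51.5 km east

Leg 1 (S35°W, 9 km): east 9 sin 215° = -5.16, north 9 cos 215° = -7.37
Leg 2 (114°, 62 km): east 62 sin 114° = 56.64, north 62 cos 114° = -25.22
Net east component: 51.48 km.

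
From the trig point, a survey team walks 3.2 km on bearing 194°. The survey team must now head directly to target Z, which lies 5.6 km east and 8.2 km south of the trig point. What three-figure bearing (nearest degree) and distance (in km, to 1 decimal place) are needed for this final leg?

129°, 8.2 km

Leg 1 (194°, 3.2 km): east 3.2 sin 194° = -0.77, north 3.2 cos 194° = -3.10
Current position: (-0.77, -3.10). Target: (5.6, -8.2). Remaining: Δeast = 6.37, Δnorth = -5.10.
Bearing = atan2(6.37, -5.10) mod 360° = 128.64°; distance = √((6.37)² + (-5.10)²) = 8.160 km.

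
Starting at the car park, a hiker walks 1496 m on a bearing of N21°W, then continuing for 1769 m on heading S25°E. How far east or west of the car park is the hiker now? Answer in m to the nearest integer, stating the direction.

211 m east

Leg 1 (N21°W, 1496 m): east 1496 sin 339° = -536.12, north 1496 cos 339° = 1396.64
Leg 2 (S25°E, 1769 m): east 1769 sin 155° = 747.61, north 1769 cos 155° = -1603.26
Net east component: 211.49 m.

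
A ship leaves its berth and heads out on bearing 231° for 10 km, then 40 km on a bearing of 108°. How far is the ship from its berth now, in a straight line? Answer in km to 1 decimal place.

Leg 1 (231°, 10 km): east 10 sin 231° = -7.77, north 10 cos 231° = -6.29
Leg 2 (108°, 40 km): east 40 sin 108° = 38.04, north 40 cos 108° = -12.36
Net: 30.27 east, -18.65 north. Distance = √((30.27)² + (-18.65)²) = 35.557 km.

35.6 km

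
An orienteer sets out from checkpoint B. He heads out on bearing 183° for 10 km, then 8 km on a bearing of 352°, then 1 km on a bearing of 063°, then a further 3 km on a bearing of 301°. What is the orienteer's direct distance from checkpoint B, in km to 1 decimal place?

Leg 1 (183°, 10 km): east 10 sin 183° = -0.52, north 10 cos 183° = -9.99
Leg 2 (352°, 8 km): east 8 sin 352° = -1.11, north 8 cos 352° = 7.92
Leg 3 (063°, 1 km): east 1 sin 63° = 0.89, north 1 cos 63° = 0.45
Leg 4 (301°, 3 km): east 3 sin 301° = -2.57, north 3 cos 301° = 1.55
Net: -3.32 east, -0.07 north. Distance = √((-3.32)² + (-0.07)²) = 3.318 km.

3.3 km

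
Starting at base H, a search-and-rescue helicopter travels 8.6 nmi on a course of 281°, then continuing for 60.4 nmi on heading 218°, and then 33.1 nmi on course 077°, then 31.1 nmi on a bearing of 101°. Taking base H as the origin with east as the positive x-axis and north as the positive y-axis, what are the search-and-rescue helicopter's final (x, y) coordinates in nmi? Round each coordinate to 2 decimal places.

Leg 1 (281°, 8.6 nmi): east 8.6 sin 281° = -8.44, north 8.6 cos 281° = 1.64
Leg 2 (218°, 60.4 nmi): east 60.4 sin 218° = -37.19, north 60.4 cos 218° = -47.60
Leg 3 (077°, 33.1 nmi): east 33.1 sin 77° = 32.25, north 33.1 cos 77° = 7.45
Leg 4 (101°, 31.1 nmi): east 31.1 sin 101° = 30.53, north 31.1 cos 101° = -5.93
Summing: 17.15 nmi east, -44.44 nmi north → (17.15, -44.44).

(17.15, -44.44)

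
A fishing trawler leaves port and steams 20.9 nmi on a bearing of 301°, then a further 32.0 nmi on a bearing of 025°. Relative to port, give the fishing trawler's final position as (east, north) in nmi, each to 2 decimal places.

Leg 1 (301°, 20.9 nmi): east 20.9 sin 301° = -17.91, north 20.9 cos 301° = 10.76
Leg 2 (025°, 32.0 nmi): east 32.0 sin 25° = 13.52, north 32.0 cos 25° = 29.00
Summing: -4.39 nmi east, 39.77 nmi north → (-4.39, 39.77).

(-4.39, 39.77)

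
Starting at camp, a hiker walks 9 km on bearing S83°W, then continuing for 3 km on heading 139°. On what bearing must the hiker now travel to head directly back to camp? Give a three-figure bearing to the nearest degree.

Leg 1 (S83°W, 9 km): east 9 sin 263° = -8.93, north 9 cos 263° = -1.10
Leg 2 (139°, 3 km): east 3 sin 139° = 1.97, north 3 cos 139° = -2.26
Net displacement: -6.96 east, -3.36 north. Direction back to start is (6.96, 3.36): bearing = atan2(6.96, 3.36) mod 360° = 64.24° ≈ 064°.

064°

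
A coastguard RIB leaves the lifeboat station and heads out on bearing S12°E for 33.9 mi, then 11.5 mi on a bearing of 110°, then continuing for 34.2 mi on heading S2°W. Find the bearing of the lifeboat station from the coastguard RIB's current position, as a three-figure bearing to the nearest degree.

Leg 1 (S12°E, 33.9 mi): east 33.9 sin 168° = 7.05, north 33.9 cos 168° = -33.16
Leg 2 (110°, 11.5 mi): east 11.5 sin 110° = 10.81, north 11.5 cos 110° = -3.93
Leg 3 (S2°W, 34.2 mi): east 34.2 sin 182° = -1.19, north 34.2 cos 182° = -34.18
Net displacement: 16.66 east, -71.27 north. Direction back to start is (-16.66, 71.27): bearing = atan2(-16.66, 71.27) mod 360° = 346.84° ≈ 347°.

347°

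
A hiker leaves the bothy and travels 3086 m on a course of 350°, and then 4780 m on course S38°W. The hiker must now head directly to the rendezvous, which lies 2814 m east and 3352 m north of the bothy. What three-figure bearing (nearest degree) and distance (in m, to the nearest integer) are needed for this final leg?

057°, 7499 m

Leg 1 (350°, 3086 m): east 3086 sin 350° = -535.88, north 3086 cos 350° = 3039.12
Leg 2 (S38°W, 4780 m): east 4780 sin 218° = -2942.86, north 4780 cos 218° = -3766.69
Current position: (-3478.74, -727.57). Target: (2814, 3352). Remaining: Δeast = 6292.74, Δnorth = 4079.57.
Bearing = atan2(6292.74, 4079.57) mod 360° = 57.04°; distance = √((6292.74)² + (4079.57)²) = 7499.434 m.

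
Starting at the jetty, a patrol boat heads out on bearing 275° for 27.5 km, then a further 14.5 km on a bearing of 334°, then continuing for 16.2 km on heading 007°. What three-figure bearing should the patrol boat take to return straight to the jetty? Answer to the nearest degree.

Leg 1 (275°, 27.5 km): east 27.5 sin 275° = -27.40, north 27.5 cos 275° = 2.40
Leg 2 (334°, 14.5 km): east 14.5 sin 334° = -6.36, north 14.5 cos 334° = 13.03
Leg 3 (007°, 16.2 km): east 16.2 sin 7° = 1.97, north 16.2 cos 7° = 16.08
Net displacement: -31.78 east, 31.51 north. Direction back to start is (31.78, -31.51): bearing = atan2(31.78, -31.51) mod 360° = 134.76° ≈ 135°.

135°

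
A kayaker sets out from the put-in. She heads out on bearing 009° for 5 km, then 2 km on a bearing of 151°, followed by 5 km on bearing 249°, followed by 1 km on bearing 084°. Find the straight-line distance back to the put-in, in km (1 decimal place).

Leg 1 (009°, 5 km): east 5 sin 9° = 0.78, north 5 cos 9° = 4.94
Leg 2 (151°, 2 km): east 2 sin 151° = 0.97, north 2 cos 151° = -1.75
Leg 3 (249°, 5 km): east 5 sin 249° = -4.67, north 5 cos 249° = -1.79
Leg 4 (084°, 1 km): east 1 sin 84° = 0.99, north 1 cos 84° = 0.10
Net: -1.92 east, 1.50 north. Distance = √((-1.92)² + (1.50)²) = 2.439 km.

2.4 km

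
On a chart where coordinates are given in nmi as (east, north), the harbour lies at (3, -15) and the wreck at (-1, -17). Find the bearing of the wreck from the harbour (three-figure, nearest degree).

Δeast = -1 − 3 = -4.00; Δnorth = -17 − -15 = -2.00.
Bearing = atan2(Δeast, Δnorth) mod 360° = 243.43° ≈ 243°.

243°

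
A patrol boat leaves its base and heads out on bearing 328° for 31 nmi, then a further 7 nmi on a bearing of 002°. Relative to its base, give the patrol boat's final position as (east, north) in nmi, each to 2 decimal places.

(-16.18, 33.29)

Leg 1 (328°, 31 nmi): east 31 sin 328° = -16.43, north 31 cos 328° = 26.29
Leg 2 (002°, 7 nmi): east 7 sin 2° = 0.24, north 7 cos 2° = 7.00
Summing: -16.18 nmi east, 33.29 nmi north → (-16.18, 33.29).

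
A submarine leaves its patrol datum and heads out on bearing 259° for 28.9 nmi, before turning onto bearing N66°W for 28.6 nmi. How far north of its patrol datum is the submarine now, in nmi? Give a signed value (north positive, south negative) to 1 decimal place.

Leg 1 (259°, 28.9 nmi): east 28.9 sin 259° = -28.37, north 28.9 cos 259° = -5.51
Leg 2 (N66°W, 28.6 nmi): east 28.6 sin 294° = -26.13, north 28.6 cos 294° = 11.63
Net north component: 6.12 nmi.

6.1 nmi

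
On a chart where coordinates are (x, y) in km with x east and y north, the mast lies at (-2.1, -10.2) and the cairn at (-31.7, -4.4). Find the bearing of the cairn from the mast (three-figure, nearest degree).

281°

Δeast = -31.7 − -2.1 = -29.60; Δnorth = -4.4 − -10.2 = 5.80.
Bearing = atan2(Δeast, Δnorth) mod 360° = 281.09° ≈ 281°.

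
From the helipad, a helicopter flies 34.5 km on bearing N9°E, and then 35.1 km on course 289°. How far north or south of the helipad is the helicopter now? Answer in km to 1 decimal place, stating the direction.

Leg 1 (N9°E, 34.5 km): east 34.5 sin 9° = 5.40, north 34.5 cos 9° = 34.08
Leg 2 (289°, 35.1 km): east 35.1 sin 289° = -33.19, north 35.1 cos 289° = 11.43
Net north component: 45.50 km.

45.5 km north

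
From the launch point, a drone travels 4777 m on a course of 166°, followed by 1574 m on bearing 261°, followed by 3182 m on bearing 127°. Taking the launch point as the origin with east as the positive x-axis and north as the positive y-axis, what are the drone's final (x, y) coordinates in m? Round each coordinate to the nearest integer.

Leg 1 (166°, 4777 m): east 4777 sin 166° = 1155.66, north 4777 cos 166° = -4635.10
Leg 2 (261°, 1574 m): east 1574 sin 261° = -1554.62, north 1574 cos 261° = -246.23
Leg 3 (127°, 3182 m): east 3182 sin 127° = 2541.26, north 3182 cos 127° = -1914.98
Summing: 2142.30 m east, -6796.31 m north → (2142, -6796).

(2142, -6796)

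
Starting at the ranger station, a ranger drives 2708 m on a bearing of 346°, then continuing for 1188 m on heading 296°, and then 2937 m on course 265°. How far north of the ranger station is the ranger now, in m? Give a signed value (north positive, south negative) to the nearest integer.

2892 m

Leg 1 (346°, 2708 m): east 2708 sin 346° = -655.12, north 2708 cos 346° = 2627.56
Leg 2 (296°, 1188 m): east 1188 sin 296° = -1067.77, north 1188 cos 296° = 520.78
Leg 3 (265°, 2937 m): east 2937 sin 265° = -2925.82, north 2937 cos 265° = -255.98
Net north component: 2892.37 m.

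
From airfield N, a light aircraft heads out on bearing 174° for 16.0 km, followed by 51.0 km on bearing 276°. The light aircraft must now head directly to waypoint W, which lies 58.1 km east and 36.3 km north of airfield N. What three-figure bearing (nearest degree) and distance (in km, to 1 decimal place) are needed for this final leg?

Leg 1 (174°, 16.0 km): east 16.0 sin 174° = 1.67, north 16.0 cos 174° = -15.91
Leg 2 (276°, 51.0 km): east 51.0 sin 276° = -50.72, north 51.0 cos 276° = 5.33
Current position: (-49.05, -10.58). Target: (58.1, 36.3). Remaining: Δeast = 107.15, Δnorth = 46.88.
Bearing = atan2(107.15, 46.88) mod 360° = 66.37°; distance = √((107.15)² + (46.88)²) = 116.956 km.

066°, 117.0 km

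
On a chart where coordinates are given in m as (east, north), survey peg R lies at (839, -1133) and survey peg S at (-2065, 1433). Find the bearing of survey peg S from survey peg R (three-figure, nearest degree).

311°

Δeast = -2065 − 839 = -2904.00; Δnorth = 1433 − -1133 = 2566.00.
Bearing = atan2(Δeast, Δnorth) mod 360° = 311.46° ≈ 311°.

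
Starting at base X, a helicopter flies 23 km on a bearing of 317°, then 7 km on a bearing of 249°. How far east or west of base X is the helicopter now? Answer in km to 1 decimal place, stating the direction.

22.2 km west

Leg 1 (317°, 23 km): east 23 sin 317° = -15.69, north 23 cos 317° = 16.82
Leg 2 (249°, 7 km): east 7 sin 249° = -6.54, north 7 cos 249° = -2.51
Net east component: -22.22 km.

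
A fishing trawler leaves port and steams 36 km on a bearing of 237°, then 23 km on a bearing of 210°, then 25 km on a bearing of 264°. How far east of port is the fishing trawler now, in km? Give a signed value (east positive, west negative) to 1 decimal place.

Leg 1 (237°, 36 km): east 36 sin 237° = -30.19, north 36 cos 237° = -19.61
Leg 2 (210°, 23 km): east 23 sin 210° = -11.50, north 23 cos 210° = -19.92
Leg 3 (264°, 25 km): east 25 sin 264° = -24.86, north 25 cos 264° = -2.61
Net east component: -66.56 km.

-66.6 km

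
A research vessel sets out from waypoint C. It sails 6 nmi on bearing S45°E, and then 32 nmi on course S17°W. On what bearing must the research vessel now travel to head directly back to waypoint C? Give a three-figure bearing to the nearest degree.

Leg 1 (S45°E, 6 nmi): east 6 sin 135° = 4.24, north 6 cos 135° = -4.24
Leg 2 (S17°W, 32 nmi): east 32 sin 197° = -9.36, north 32 cos 197° = -30.60
Net displacement: -5.11 east, -34.84 north. Direction back to start is (5.11, 34.84): bearing = atan2(5.11, 34.84) mod 360° = 8.35° ≈ 008°.

008°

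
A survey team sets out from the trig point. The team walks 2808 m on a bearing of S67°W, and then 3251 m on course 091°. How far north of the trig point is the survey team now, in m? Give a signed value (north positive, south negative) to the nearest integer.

-1154 m

Leg 1 (S67°W, 2808 m): east 2808 sin 247° = -2584.78, north 2808 cos 247° = -1097.17
Leg 2 (091°, 3251 m): east 3251 sin 91° = 3250.50, north 3251 cos 91° = -56.74
Net north component: -1153.91 m.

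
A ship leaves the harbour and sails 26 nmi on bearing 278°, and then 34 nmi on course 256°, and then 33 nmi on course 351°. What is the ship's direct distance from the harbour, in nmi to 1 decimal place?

69.8 nmi

Leg 1 (278°, 26 nmi): east 26 sin 278° = -25.75, north 26 cos 278° = 3.62
Leg 2 (256°, 34 nmi): east 34 sin 256° = -32.99, north 34 cos 256° = -8.23
Leg 3 (351°, 33 nmi): east 33 sin 351° = -5.16, north 33 cos 351° = 32.59
Net: -63.90 east, 27.99 north. Distance = √((-63.90)² + (27.99)²) = 69.760 nmi.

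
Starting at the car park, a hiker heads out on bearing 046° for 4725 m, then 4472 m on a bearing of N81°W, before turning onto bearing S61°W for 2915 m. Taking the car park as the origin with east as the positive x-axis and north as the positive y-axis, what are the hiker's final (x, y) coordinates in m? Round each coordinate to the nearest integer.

Leg 1 (046°, 4725 m): east 4725 sin 46° = 3398.88, north 4725 cos 46° = 3282.26
Leg 2 (N81°W, 4472 m): east 4472 sin 279° = -4416.94, north 4472 cos 279° = 699.57
Leg 3 (S61°W, 2915 m): east 2915 sin 241° = -2549.52, north 2915 cos 241° = -1413.22
Summing: -3567.58 m east, 2568.62 m north → (-3568, 2569).

(-3568, 2569)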